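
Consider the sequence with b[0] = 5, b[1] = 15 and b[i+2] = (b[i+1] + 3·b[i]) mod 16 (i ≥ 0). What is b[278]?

Computing terms: b[0] = 5, b[1] = 15, b[2] = 14, b[3] = 11, b[4] = 5, b[5] = 6, b[6] = 5, b[7] = 7, b[8] = 6, b[9] = 11, b[10] = 13, b[11] = 14, b[12] = 5, b[13] = 15.
Since (b[12], b[13]) = (b[0], b[1]) = (5, 15) (two consecutive terms determine the rest), the sequence is periodic with period 12.
(278 - 0) mod 12 = 2, so b[278] = b[2] = 14.

14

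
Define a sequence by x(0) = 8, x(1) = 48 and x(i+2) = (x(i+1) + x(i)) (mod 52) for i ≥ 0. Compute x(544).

32

Computing terms: x(0) = 8; x(1) = 48; x(2) = 4; x(3) = 0; x(4) = 4; x(5) = 4; x(6) = 8; x(7) = 12; x(8) = 20; x(9) = 32; x(10) = 0; x(11) = 32; x(12) = 32; x(13) = 12; x(14) = 44; x(15) = 4; x(16) = 48; x(17) = 0; x(18) = 48; x(19) = 48; x(20) = 44; x(21) = 40; x(22) = 32; x(23) = 20; x(24) = 0; x(25) = 20; x(26) = 20; x(27) = 40; x(28) = 8; x(29) = 48.
Since (x(28), x(29)) = (x(0), x(1)) = (8, 48) (two consecutive terms determine the rest), the sequence is periodic with period 28.
So x(544) = x(0 + ((544-0) mod 28)) = x(12) = 32.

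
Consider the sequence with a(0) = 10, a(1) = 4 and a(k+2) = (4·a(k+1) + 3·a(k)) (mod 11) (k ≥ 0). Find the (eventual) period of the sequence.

Computing terms: a(0) = 10; a(1) = 4; a(2) = 2; a(3) = 9; a(4) = 9; a(5) = 8; a(6) = 4; a(7) = 7; a(8) = 7; a(9) = 5; a(10) = 8; a(11) = 3; a(12) = 3; a(13) = 10; a(14) = 5; a(15) = 6; a(16) = 6; a(17) = 9; a(18) = 10; a(19) = 1; a(20) = 1; a(21) = 7; a(22) = 9; a(23) = 2; a(24) = 2; a(25) = 3; a(26) = 7; a(27) = 4; a(28) = 4; a(29) = 6; a(30) = 3; a(31) = 8; a(32) = 8; a(33) = 1; a(34) = 6; a(35) = 5; a(36) = 5; a(37) = 2; a(38) = 1; a(39) = 10; a(40) = 10; a(41) = 4.
The sequence repeats with period 40.

40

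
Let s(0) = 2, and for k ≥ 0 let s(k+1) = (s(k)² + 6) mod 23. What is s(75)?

1

Computing terms: s(0) = 2; s(1) = 10; s(2) = 14; s(3) = 18; s(4) = 8; s(5) = 1; s(6) = 7; s(7) = 9; s(8) = 18.
Since s(8) = s(3) = 18, the sequence is eventually periodic: after a pre-period of length 3 it cycles with period 5.
For k ≥ 3, s(k) depends only on (k - 3) mod 5. (75 - 3) mod 5 = 2, so s(75) = s(5) = 1.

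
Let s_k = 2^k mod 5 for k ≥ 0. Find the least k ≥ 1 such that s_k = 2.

We have s_0 = 1, s_1 = 2, s_2 = 4, s_3 = 3, s_4 = 1.
The sequence repeats with period 4.
The value 2 first appears (with k ≥ 1) at s_1.

1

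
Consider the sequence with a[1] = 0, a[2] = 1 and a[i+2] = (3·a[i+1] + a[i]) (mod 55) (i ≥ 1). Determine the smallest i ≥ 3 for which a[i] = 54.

6

Computing terms: a[1] = 0; a[2] = 1; a[3] = 3; a[4] = 10; a[5] = 33; a[6] = 54; a[7] = 30; a[8] = 34; a[9] = 22; a[10] = 45; a[11] = 47; a[12] = 21; a[13] = 0; a[14] = 21; a[15] = 8; a[16] = 45; a[17] = 33; a[18] = 34; a[19] = 25; a[20] = 54; a[21] = 22; a[22] = 10; a[23] = 52; a[24] = 1; a[25] = 0; a[26] = 1.
Since (a[25], a[26]) = (a[1], a[2]) = (0, 1) (two consecutive terms determine the rest), the sequence is periodic with period 24.
The value 54 first appears (with i ≥ 3) at a[6].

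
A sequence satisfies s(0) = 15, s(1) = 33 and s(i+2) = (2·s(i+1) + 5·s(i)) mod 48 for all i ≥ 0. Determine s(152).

We have s(0) = 15, s(1) = 33, s(2) = 45, s(3) = 15, s(4) = 15, s(5) = 9, s(6) = 45, s(7) = 39, s(8) = 15, s(9) = 33.
Since (s(8), s(9)) = (s(0), s(1)) = (15, 33) (two consecutive terms determine the rest), the sequence is periodic with period 8.
(152 - 0) mod 8 = 0, so s(152) = s(0) = 15.

15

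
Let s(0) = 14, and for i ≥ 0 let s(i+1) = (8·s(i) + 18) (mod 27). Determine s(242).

5

We have s(0) = 14,  s(1) = 22,  s(2) = 5,  s(3) = 4,  s(4) = 23,  s(5) = 13,  s(6) = 14.
The sequence repeats with period 6.
So s(242) = s(0 + ((242-0) mod 6)) = s(2) = 5.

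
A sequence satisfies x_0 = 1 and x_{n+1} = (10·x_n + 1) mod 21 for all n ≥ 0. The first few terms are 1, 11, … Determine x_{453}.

19

Computing terms: x_0 = 1; x_1 = 11; x_2 = 6; x_3 = 19; x_4 = 2; x_5 = 0; x_6 = 1.
Since x_6 = x_0 = 1, the sequence is periodic with period 6.
(453 - 0) mod 6 = 3, so x_{453} = x_3 = 19.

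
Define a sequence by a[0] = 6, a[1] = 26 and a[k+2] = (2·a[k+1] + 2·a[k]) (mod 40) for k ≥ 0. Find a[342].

Computing terms: a[0] = 6, a[1] = 26, a[2] = 24, a[3] = 20, a[4] = 8, a[5] = 16, a[6] = 8, a[7] = 8, a[8] = 32, a[9] = 0, a[10] = 24, a[11] = 8, a[12] = 24, a[13] = 24, a[14] = 16, a[15] = 0, a[16] = 32, a[17] = 24, a[18] = 32, a[19] = 32, a[20] = 8, a[21] = 0, a[22] = 16, a[23] = 32, a[24] = 16, a[25] = 16, a[26] = 24, a[27] = 0, a[28] = 8, a[29] = 16.
Since (a[28], a[29]) = (a[4], a[5]) = (8, 16) (two consecutive terms determine the rest), the sequence is eventually periodic: after a pre-period of length 4 it cycles with period 24.
For k ≥ 4, a[k] depends only on (k - 4) mod 24. (342 - 4) mod 24 = 2, so a[342] = a[6] = 8.

8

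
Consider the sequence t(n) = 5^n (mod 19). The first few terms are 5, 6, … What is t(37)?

5

We have t(1) = 5,  t(2) = 6,  t(3) = 11,  t(4) = 17,  t(5) = 9,  t(6) = 7,  t(7) = 16,  t(8) = 4,  t(9) = 1,  t(10) = 5.
Since t(10) = t(1) = 5, the sequence is periodic with period 9.
So t(37) = t(1 + ((37-1) mod 9)) = t(1) = 5.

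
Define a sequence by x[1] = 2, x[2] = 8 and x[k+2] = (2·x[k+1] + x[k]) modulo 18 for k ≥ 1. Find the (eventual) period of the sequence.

24

Listing terms: x[1] = 2,  x[2] = 8,  x[3] = 0,  x[4] = 8,  x[5] = 16,  x[6] = 4,  x[7] = 6,  x[8] = 16,  x[9] = 2,  x[10] = 2,  x[11] = 6,  x[12] = 14,  x[13] = 16,  x[14] = 10,  x[15] = 0,  x[16] = 10,  x[17] = 2,  x[18] = 14,  x[19] = 12,  x[20] = 2,  x[21] = 16,  x[22] = 16,  x[23] = 12,  x[24] = 4,  x[25] = 2,  x[26] = 8.
Since (x[25], x[26]) = (x[1], x[2]) = (2, 8) (two consecutive terms determine the rest), the sequence is periodic with period 24.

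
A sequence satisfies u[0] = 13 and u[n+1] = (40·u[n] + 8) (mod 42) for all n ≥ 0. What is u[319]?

Computing terms: u[0] = 13,  u[1] = 24,  u[2] = 2,  u[3] = 4,  u[4] = 0,  u[5] = 8,  u[6] = 34,  u[7] = 24.
Since u[7] = u[1] = 24, the sequence is eventually periodic: after a pre-period of length 1 it cycles with period 6.
For n ≥ 1, u[n] depends only on (n - 1) mod 6. (319 - 1) mod 6 = 0, so u[319] = u[1] = 24.

24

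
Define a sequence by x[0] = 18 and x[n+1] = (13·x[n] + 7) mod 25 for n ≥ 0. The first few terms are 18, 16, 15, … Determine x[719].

x[0] = 18, x[1] = 16, x[2] = 15, x[3] = 2, x[4] = 8, x[5] = 11, x[6] = 0, x[7] = 7, x[8] = 23, x[9] = 6, x[10] = 10, x[11] = 12, x[12] = 13, x[13] = 1, x[14] = 20, x[15] = 17, x[16] = 3, x[17] = 21, x[18] = 5, x[19] = 22, x[20] = 18.
The sequence repeats with period 20.
So x[719] = x[0 + ((719-0) mod 20)] = x[19] = 22.

22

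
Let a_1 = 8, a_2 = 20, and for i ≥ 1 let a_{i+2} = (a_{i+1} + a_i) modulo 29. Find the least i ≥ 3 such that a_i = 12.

14

We have a_1 = 8, a_2 = 20, a_3 = 28, a_4 = 19, a_5 = 18, a_6 = 8, a_7 = 26, a_8 = 5, a_9 = 2, a_{10} = 7, a_{11} = 9, a_{12} = 16, a_{13} = 25, a_{14} = 12, a_{15} = 8, a_{16} = 20.
Since (a_{15}, a_{16}) = (a_1, a_2) = (8, 20) (two consecutive terms determine the rest), the sequence is periodic with period 14.
The value 12 first appears (with i ≥ 3) at a_{14}.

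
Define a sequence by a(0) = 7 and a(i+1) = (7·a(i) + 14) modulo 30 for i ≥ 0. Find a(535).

9

We have a(0) = 7; a(1) = 3; a(2) = 5; a(3) = 19; a(4) = 27; a(5) = 23; a(6) = 25; a(7) = 9; a(8) = 17; a(9) = 13; a(10) = 15; a(11) = 29; a(12) = 7.
Since a(12) = a(0) = 7, the sequence is periodic with period 12.
(535 - 0) mod 12 = 7, so a(535) = a(7) = 9.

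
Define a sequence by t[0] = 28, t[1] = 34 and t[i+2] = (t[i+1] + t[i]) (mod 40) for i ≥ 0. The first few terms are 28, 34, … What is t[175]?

Computing terms: t[0] = 28, t[1] = 34, t[2] = 22, t[3] = 16, t[4] = 38, t[5] = 14, t[6] = 12, t[7] = 26, t[8] = 38, t[9] = 24, t[10] = 22, t[11] = 6, t[12] = 28, t[13] = 34.
Since (t[12], t[13]) = (t[0], t[1]) = (28, 34) (two consecutive terms determine the rest), the sequence is periodic with period 12.
(175 - 0) mod 12 = 7, so t[175] = t[7] = 26.

26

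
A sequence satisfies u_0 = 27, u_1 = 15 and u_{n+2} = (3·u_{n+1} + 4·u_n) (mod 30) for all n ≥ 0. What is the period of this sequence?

Listing terms: u_0 = 27; u_1 = 15; u_2 = 3; u_3 = 9; u_4 = 9; u_5 = 3; u_6 = 15; u_7 = 27; u_8 = 21; u_9 = 21; u_{10} = 27; u_{11} = 15.
The sequence repeats with period 10.

10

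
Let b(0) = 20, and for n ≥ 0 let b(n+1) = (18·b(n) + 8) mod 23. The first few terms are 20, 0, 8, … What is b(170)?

19

Computing terms: b(0) = 20,  b(1) = 0,  b(2) = 8,  b(3) = 14,  b(4) = 7,  b(5) = 19,  b(6) = 5,  b(7) = 6,  b(8) = 1,  b(9) = 3,  b(10) = 16,  b(11) = 20.
Since b(11) = b(0) = 20, the sequence is periodic with period 11.
So b(170) = b(0 + ((170-0) mod 11)) = b(5) = 19.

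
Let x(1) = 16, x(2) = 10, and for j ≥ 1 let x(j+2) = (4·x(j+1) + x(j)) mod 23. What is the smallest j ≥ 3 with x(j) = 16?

6

Listing terms: x(1) = 16,  x(2) = 10,  x(3) = 10,  x(4) = 4,  x(5) = 3,  x(6) = 16,  x(7) = 21,  x(8) = 8,  x(9) = 7,  x(10) = 13,  x(11) = 13,  x(12) = 19,  x(13) = 20,  x(14) = 7,  x(15) = 2,  x(16) = 15,  x(17) = 16,  x(18) = 10.
The sequence repeats with period 16.
The value 16 first appears (with j ≥ 3) at x(6).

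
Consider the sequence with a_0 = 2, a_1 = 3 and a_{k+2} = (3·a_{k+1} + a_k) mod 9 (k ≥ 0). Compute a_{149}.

Listing terms: a_0 = 2, a_1 = 3, a_2 = 2, a_3 = 0, a_4 = 2, a_5 = 6, a_6 = 2, a_7 = 3.
Since (a_6, a_7) = (a_0, a_1) = (2, 3) (two consecutive terms determine the rest), the sequence is periodic with period 6.
(149 - 0) mod 6 = 5, so a_{149} = a_5 = 6.

6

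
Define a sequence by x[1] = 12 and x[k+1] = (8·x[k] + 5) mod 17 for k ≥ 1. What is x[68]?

15

We have x[1] = 12, x[2] = 16, x[3] = 14, x[4] = 15, x[5] = 6, x[6] = 2, x[7] = 4, x[8] = 3, x[9] = 12.
Since x[9] = x[1] = 12, the sequence is periodic with period 8.
So x[68] = x[1 + ((68-1) mod 8)] = x[4] = 15.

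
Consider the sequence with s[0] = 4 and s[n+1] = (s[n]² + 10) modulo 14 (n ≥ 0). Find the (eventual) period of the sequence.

Computing terms: s[0] = 4; s[1] = 12; s[2] = 0; s[3] = 10; s[4] = 12.
Since s[4] = s[1] = 12, the sequence is eventually periodic: after a pre-period of length 1 it cycles with period 3.

3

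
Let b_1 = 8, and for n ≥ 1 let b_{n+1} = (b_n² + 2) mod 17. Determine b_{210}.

Listing terms: b_1 = 8,  b_2 = 15,  b_3 = 6,  b_4 = 4,  b_5 = 1,  b_6 = 3,  b_7 = 11,  b_8 = 4.
Since b_8 = b_4 = 4, the sequence is eventually periodic: after a pre-period of length 3 it cycles with period 4.
For n ≥ 4, b_n depends only on (n - 4) mod 4. (210 - 4) mod 4 = 2, so b_{210} = b_6 = 3.

3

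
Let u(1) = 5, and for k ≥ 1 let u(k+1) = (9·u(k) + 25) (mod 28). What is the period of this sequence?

Computing terms: u(1) = 5,  u(2) = 14,  u(3) = 11,  u(4) = 12,  u(5) = 21,  u(6) = 18,  u(7) = 19,  u(8) = 0,  u(9) = 25,  u(10) = 26,  u(11) = 7,  u(12) = 4,  u(13) = 5.
Since u(13) = u(1) = 5, the sequence is periodic with period 12.

12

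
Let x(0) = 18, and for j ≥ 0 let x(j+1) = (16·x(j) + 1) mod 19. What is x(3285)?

We have x(0) = 18,  x(1) = 4,  x(2) = 8,  x(3) = 15,  x(4) = 13,  x(5) = 0,  x(6) = 1,  x(7) = 17,  x(8) = 7,  x(9) = 18.
Since x(9) = x(0) = 18, the sequence is periodic with period 9.
(3285 - 0) mod 9 = 0, so x(3285) = x(0) = 18.

18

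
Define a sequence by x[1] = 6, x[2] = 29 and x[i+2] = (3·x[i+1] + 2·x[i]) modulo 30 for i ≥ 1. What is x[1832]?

7

x[1] = 6; x[2] = 29; x[3] = 9; x[4] = 25; x[5] = 3; x[6] = 29; x[7] = 3; x[8] = 7; x[9] = 27; x[10] = 5; x[11] = 9; x[12] = 7; x[13] = 9; x[14] = 11; x[15] = 21; x[16] = 25; x[17] = 27; x[18] = 11; x[19] = 27; x[20] = 13; x[21] = 3; x[22] = 5; x[23] = 21; x[24] = 13; x[25] = 21; x[26] = 29; x[27] = 9.
Since (x[26], x[27]) = (x[2], x[3]) = (29, 9) (two consecutive terms determine the rest), the sequence is eventually periodic: after a pre-period of length 1 it cycles with period 24.
For i ≥ 2, x[i] depends only on (i - 2) mod 24. (1832 - 2) mod 24 = 6, so x[1832] = x[8] = 7.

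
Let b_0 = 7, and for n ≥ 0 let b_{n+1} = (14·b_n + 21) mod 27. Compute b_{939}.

14

We have b_0 = 7, b_1 = 11, b_2 = 13, b_3 = 14, b_4 = 1, b_5 = 8, b_6 = 25, b_7 = 20, b_8 = 4, b_9 = 23, b_{10} = 19, b_{11} = 17, b_{12} = 16, b_{13} = 2, b_{14} = 22, b_{15} = 5, b_{16} = 10, b_{17} = 26, b_{18} = 7.
The sequence repeats with period 18.
(939 - 0) mod 18 = 3, so b_{939} = b_3 = 14.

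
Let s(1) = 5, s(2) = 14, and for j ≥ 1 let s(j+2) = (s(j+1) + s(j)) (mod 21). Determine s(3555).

19

We have s(1) = 5; s(2) = 14; s(3) = 19; s(4) = 12; s(5) = 10; s(6) = 1; s(7) = 11; s(8) = 12; s(9) = 2; s(10) = 14; s(11) = 16; s(12) = 9; s(13) = 4; s(14) = 13; s(15) = 17; s(16) = 9; s(17) = 5; s(18) = 14.
The sequence repeats with period 16.
(3555 - 1) mod 16 = 2, so s(3555) = s(3) = 19.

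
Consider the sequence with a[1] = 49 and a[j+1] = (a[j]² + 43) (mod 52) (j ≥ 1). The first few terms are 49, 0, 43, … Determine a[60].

44

Listing terms: a[1] = 49; a[2] = 0; a[3] = 43; a[4] = 20; a[5] = 27; a[6] = 44; a[7] = 3; a[8] = 0.
Since a[8] = a[2] = 0, the sequence is eventually periodic: after a pre-period of length 1 it cycles with period 6.
For j ≥ 2, a[j] depends only on (j - 2) mod 6. (60 - 2) mod 6 = 4, so a[60] = a[6] = 44.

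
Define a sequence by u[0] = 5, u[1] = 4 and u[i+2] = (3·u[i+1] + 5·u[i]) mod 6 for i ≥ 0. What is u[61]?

4

Listing terms: u[0] = 5,  u[1] = 4,  u[2] = 1,  u[3] = 5,  u[4] = 2,  u[5] = 1,  u[6] = 1,  u[7] = 2,  u[8] = 5,  u[9] = 1,  u[10] = 4,  u[11] = 5,  u[12] = 5,  u[13] = 4.
The sequence repeats with period 12.
So u[61] = u[0 + ((61-0) mod 12)] = u[1] = 4.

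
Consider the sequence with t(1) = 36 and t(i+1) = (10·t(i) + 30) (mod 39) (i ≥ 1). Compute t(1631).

t(1) = 36; t(2) = 0; t(3) = 30; t(4) = 18; t(5) = 15; t(6) = 24; t(7) = 36.
Since t(7) = t(1) = 36, the sequence is periodic with period 6.
So t(1631) = t(1 + ((1631-1) mod 6)) = t(5) = 15.

15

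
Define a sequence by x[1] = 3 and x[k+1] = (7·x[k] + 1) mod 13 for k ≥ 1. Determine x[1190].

9

Computing terms: x[1] = 3, x[2] = 9, x[3] = 12, x[4] = 7, x[5] = 11, x[6] = 0, x[7] = 1, x[8] = 8, x[9] = 5, x[10] = 10, x[11] = 6, x[12] = 4, x[13] = 3.
Since x[13] = x[1] = 3, the sequence is periodic with period 12.
So x[1190] = x[1 + ((1190-1) mod 12)] = x[2] = 9.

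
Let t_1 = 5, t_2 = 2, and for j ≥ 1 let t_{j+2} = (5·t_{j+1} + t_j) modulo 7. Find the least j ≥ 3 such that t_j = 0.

Computing terms: t_1 = 5; t_2 = 2; t_3 = 1; t_4 = 0; t_5 = 1; t_6 = 5; t_7 = 5; t_8 = 2.
The sequence repeats with period 6.
The value 0 first appears (with j ≥ 3) at t_4.

4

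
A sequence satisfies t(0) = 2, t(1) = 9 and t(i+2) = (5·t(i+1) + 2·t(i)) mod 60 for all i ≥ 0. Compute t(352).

Computing terms: t(0) = 2,  t(1) = 9,  t(2) = 49,  t(3) = 23,  t(4) = 33,  t(5) = 31,  t(6) = 41,  t(7) = 27,  t(8) = 37,  t(9) = 59,  t(10) = 9,  t(11) = 43,  t(12) = 53,  t(13) = 51,  t(14) = 1,  t(15) = 47,  t(16) = 57,  t(17) = 19,  t(18) = 29,  t(19) = 3,  t(20) = 13,  t(21) = 11,  t(22) = 21,  t(23) = 7,  t(24) = 17,  t(25) = 39,  t(26) = 49,  t(27) = 23.
Since (t(26), t(27)) = (t(2), t(3)) = (49, 23) (two consecutive terms determine the rest), the sequence is eventually periodic: after a pre-period of length 2 it cycles with period 24.
For i ≥ 2, t(i) depends only on (i - 2) mod 24. (352 - 2) mod 24 = 14, so t(352) = t(16) = 57.

57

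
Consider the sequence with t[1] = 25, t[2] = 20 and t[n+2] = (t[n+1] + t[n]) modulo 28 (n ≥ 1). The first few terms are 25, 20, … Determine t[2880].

23

Computing terms: t[1] = 25, t[2] = 20, t[3] = 17, t[4] = 9, t[5] = 26, t[6] = 7, t[7] = 5, t[8] = 12, t[9] = 17, t[10] = 1, t[11] = 18, t[12] = 19, t[13] = 9, t[14] = 0, t[15] = 9, t[16] = 9, t[17] = 18, t[18] = 27, t[19] = 17, t[20] = 16, t[21] = 5, t[22] = 21, t[23] = 26, t[24] = 19, t[25] = 17, t[26] = 8, t[27] = 25, t[28] = 5, t[29] = 2, t[30] = 7, t[31] = 9, t[32] = 16, t[33] = 25, t[34] = 13, t[35] = 10, t[36] = 23, t[37] = 5, t[38] = 0, t[39] = 5, t[40] = 5, t[41] = 10, t[42] = 15, t[43] = 25, t[44] = 12, t[45] = 9, t[46] = 21, t[47] = 2, t[48] = 23, t[49] = 25, t[50] = 20.
Since (t[49], t[50]) = (t[1], t[2]) = (25, 20) (two consecutive terms determine the rest), the sequence is periodic with period 48.
(2880 - 1) mod 48 = 47, so t[2880] = t[48] = 23.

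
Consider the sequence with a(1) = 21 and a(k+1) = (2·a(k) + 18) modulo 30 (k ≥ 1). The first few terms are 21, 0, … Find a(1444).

We have a(1) = 21, a(2) = 0, a(3) = 18, a(4) = 24, a(5) = 6, a(6) = 0.
Since a(6) = a(2) = 0, the sequence is eventually periodic: after a pre-period of length 1 it cycles with period 4.
For k ≥ 2, a(k) depends only on (k - 2) mod 4. (1444 - 2) mod 4 = 2, so a(1444) = a(4) = 24.

24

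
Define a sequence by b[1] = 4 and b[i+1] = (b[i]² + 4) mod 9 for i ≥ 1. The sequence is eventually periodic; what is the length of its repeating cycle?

3

b[1] = 4, b[2] = 2, b[3] = 8, b[4] = 5, b[5] = 2.
Since b[5] = b[2] = 2, the sequence is eventually periodic: after a pre-period of length 1 it cycles with period 3.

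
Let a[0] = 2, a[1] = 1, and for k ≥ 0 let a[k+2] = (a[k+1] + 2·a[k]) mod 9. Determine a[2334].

2

Listing terms: a[0] = 2; a[1] = 1; a[2] = 5; a[3] = 7; a[4] = 8; a[5] = 4; a[6] = 2; a[7] = 1.
Since (a[6], a[7]) = (a[0], a[1]) = (2, 1) (two consecutive terms determine the rest), the sequence is periodic with period 6.
So a[2334] = a[0 + ((2334-0) mod 6)] = a[0] = 2.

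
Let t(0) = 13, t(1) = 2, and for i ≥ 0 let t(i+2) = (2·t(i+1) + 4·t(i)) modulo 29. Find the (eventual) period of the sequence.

Computing terms: t(0) = 13,  t(1) = 2,  t(2) = 27,  t(3) = 4,  t(4) = 0,  t(5) = 16,  t(6) = 3,  t(7) = 12,  t(8) = 7,  t(9) = 4,  t(10) = 7,  t(11) = 1,  t(12) = 1,  t(13) = 6,  t(14) = 16,  t(15) = 27,  t(16) = 2,  t(17) = 25,  t(18) = 0,  t(19) = 13,  t(20) = 26,  t(21) = 17,  t(22) = 22,  t(23) = 25,  t(24) = 22,  t(25) = 28,  t(26) = 28,  t(27) = 23,  t(28) = 13,  t(29) = 2.
Since (t(28), t(29)) = (t(0), t(1)) = (13, 2) (two consecutive terms determine the rest), the sequence is periodic with period 28.

28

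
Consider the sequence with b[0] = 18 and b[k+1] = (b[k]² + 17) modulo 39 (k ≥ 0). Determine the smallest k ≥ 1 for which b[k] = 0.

b[0] = 18,  b[1] = 29,  b[2] = 0,  b[3] = 17,  b[4] = 33,  b[5] = 14,  b[6] = 18.
Since b[6] = b[0] = 18, the sequence is periodic with period 6.
The value 0 first appears (with k ≥ 1) at b[2].

2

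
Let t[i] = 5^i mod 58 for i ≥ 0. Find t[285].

51

t[0] = 1; t[1] = 5; t[2] = 25; t[3] = 9; t[4] = 45; t[5] = 51; t[6] = 23; t[7] = 57; t[8] = 53; t[9] = 33; t[10] = 49; t[11] = 13; t[12] = 7; t[13] = 35; t[14] = 1.
The sequence repeats with period 14.
So t[285] = t[0 + ((285-0) mod 14)] = t[5] = 51.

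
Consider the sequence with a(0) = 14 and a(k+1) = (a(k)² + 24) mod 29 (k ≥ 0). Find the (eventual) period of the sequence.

Computing terms: a(0) = 14; a(1) = 17; a(2) = 23; a(3) = 2; a(4) = 28; a(5) = 25; a(6) = 11; a(7) = 0; a(8) = 24; a(9) = 20; a(10) = 18; a(11) = 0.
Since a(11) = a(7) = 0, the sequence is eventually periodic: after a pre-period of length 7 it cycles with period 4.

4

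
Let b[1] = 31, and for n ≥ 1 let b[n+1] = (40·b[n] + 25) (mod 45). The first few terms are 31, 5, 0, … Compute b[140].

35

Computing terms: b[1] = 31; b[2] = 5; b[3] = 0; b[4] = 25; b[5] = 35; b[6] = 30; b[7] = 10; b[8] = 20; b[9] = 15; b[10] = 40; b[11] = 5.
Since b[11] = b[2] = 5, the sequence is eventually periodic: after a pre-period of length 1 it cycles with period 9.
For n ≥ 2, b[n] depends only on (n - 2) mod 9. (140 - 2) mod 9 = 3, so b[140] = b[5] = 35.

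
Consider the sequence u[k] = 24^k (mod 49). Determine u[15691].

u[1] = 24; u[2] = 37; u[3] = 6; u[4] = 46; u[5] = 26; u[6] = 36; u[7] = 31; u[8] = 9; u[9] = 20; u[10] = 39; u[11] = 5; u[12] = 22; u[13] = 38; u[14] = 30; u[15] = 34; u[16] = 32; u[17] = 33; u[18] = 8; u[19] = 45; u[20] = 2; u[21] = 48; u[22] = 25; u[23] = 12; u[24] = 43; u[25] = 3; u[26] = 23; u[27] = 13; u[28] = 18; u[29] = 40; u[30] = 29; u[31] = 10; u[32] = 44; u[33] = 27; u[34] = 11; u[35] = 19; u[36] = 15; u[37] = 17; u[38] = 16; u[39] = 41; u[40] = 4; u[41] = 47; u[42] = 1; u[43] = 24.
Since u[43] = u[1] = 24, the sequence is periodic with period 42.
So u[15691] = u[1 + ((15691-1) mod 42)] = u[25] = 3.

3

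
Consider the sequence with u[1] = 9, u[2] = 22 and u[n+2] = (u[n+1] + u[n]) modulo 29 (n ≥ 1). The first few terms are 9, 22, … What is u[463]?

9

Listing terms: u[1] = 9,  u[2] = 22,  u[3] = 2,  u[4] = 24,  u[5] = 26,  u[6] = 21,  u[7] = 18,  u[8] = 10,  u[9] = 28,  u[10] = 9,  u[11] = 8,  u[12] = 17,  u[13] = 25,  u[14] = 13,  u[15] = 9,  u[16] = 22.
The sequence repeats with period 14.
So u[463] = u[1 + ((463-1) mod 14)] = u[1] = 9.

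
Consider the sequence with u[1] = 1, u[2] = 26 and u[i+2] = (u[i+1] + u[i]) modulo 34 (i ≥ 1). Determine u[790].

Listing terms: u[1] = 1, u[2] = 26, u[3] = 27, u[4] = 19, u[5] = 12, u[6] = 31, u[7] = 9, u[8] = 6, u[9] = 15, u[10] = 21, u[11] = 2, u[12] = 23, u[13] = 25, u[14] = 14, u[15] = 5, u[16] = 19, u[17] = 24, u[18] = 9, u[19] = 33, u[20] = 8, u[21] = 7, u[22] = 15, u[23] = 22, u[24] = 3, u[25] = 25, u[26] = 28, u[27] = 19, u[28] = 13, u[29] = 32, u[30] = 11, u[31] = 9, u[32] = 20, u[33] = 29, u[34] = 15, u[35] = 10, u[36] = 25, u[37] = 1, u[38] = 26.
Since (u[37], u[38]) = (u[1], u[2]) = (1, 26) (two consecutive terms determine the rest), the sequence is periodic with period 36.
So u[790] = u[1 + ((790-1) mod 36)] = u[34] = 15.

15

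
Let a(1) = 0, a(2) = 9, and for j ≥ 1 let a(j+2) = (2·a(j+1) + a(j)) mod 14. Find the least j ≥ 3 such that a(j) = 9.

a(1) = 0, a(2) = 9, a(3) = 4, a(4) = 3, a(5) = 10, a(6) = 9, a(7) = 0, a(8) = 9.
Since (a(7), a(8)) = (a(1), a(2)) = (0, 9) (two consecutive terms determine the rest), the sequence is periodic with period 6.
The value 9 first appears (with j ≥ 3) at a(6).

6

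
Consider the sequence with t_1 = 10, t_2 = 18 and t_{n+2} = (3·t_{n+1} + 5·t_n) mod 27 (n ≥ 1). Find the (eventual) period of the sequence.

36

Computing terms: t_1 = 10, t_2 = 18, t_3 = 23, t_4 = 24, t_5 = 25, t_6 = 6, t_7 = 8, t_8 = 0, t_9 = 13, t_{10} = 12, t_{11} = 20, t_{12} = 12, t_{13} = 1, t_{14} = 9, t_{15} = 5, t_{16} = 6, t_{17} = 16, t_{18} = 24, t_{19} = 17, t_{20} = 9, t_{21} = 4, t_{22} = 3, t_{23} = 2, t_{24} = 21, t_{25} = 19, t_{26} = 0, t_{27} = 14, t_{28} = 15, t_{29} = 7, t_{30} = 15, t_{31} = 26, t_{32} = 18, t_{33} = 22, t_{34} = 21, t_{35} = 11, t_{36} = 3, t_{37} = 10, t_{38} = 18.
The sequence repeats with period 36.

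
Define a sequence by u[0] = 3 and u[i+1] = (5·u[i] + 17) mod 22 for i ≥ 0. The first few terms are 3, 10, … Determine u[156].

u[0] = 3; u[1] = 10; u[2] = 1; u[3] = 0; u[4] = 17; u[5] = 14; u[6] = 21; u[7] = 12; u[8] = 11; u[9] = 6; u[10] = 3.
Since u[10] = u[0] = 3, the sequence is periodic with period 10.
So u[156] = u[0 + ((156-0) mod 10)] = u[6] = 21.

21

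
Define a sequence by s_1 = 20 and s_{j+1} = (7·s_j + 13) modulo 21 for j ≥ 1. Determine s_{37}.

20

We have s_1 = 20, s_2 = 6, s_3 = 13, s_4 = 20.
The sequence repeats with period 3.
So s_{37} = s_{1 + ((37-1) mod 3)} = s_1 = 20.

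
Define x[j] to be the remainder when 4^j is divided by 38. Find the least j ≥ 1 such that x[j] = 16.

2

We have x[0] = 1; x[1] = 4; x[2] = 16; x[3] = 26; x[4] = 28; x[5] = 36; x[6] = 30; x[7] = 6; x[8] = 24; x[9] = 20; x[10] = 4.
Since x[10] = x[1] = 4, the sequence is eventually periodic: after a pre-period of length 1 it cycles with period 9.
The value 16 first appears (with j ≥ 1) at x[2].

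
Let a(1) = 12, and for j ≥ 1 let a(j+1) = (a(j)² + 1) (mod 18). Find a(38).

17

Computing terms: a(1) = 12,  a(2) = 1,  a(3) = 2,  a(4) = 5,  a(5) = 8,  a(6) = 11,  a(7) = 14,  a(8) = 17,  a(9) = 2.
Since a(9) = a(3) = 2, the sequence is eventually periodic: after a pre-period of length 2 it cycles with period 6.
For j ≥ 3, a(j) depends only on (j - 3) mod 6. (38 - 3) mod 6 = 5, so a(38) = a(8) = 17.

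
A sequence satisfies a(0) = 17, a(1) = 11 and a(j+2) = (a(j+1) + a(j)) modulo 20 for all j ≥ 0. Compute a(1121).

6

Computing terms: a(0) = 17; a(1) = 11; a(2) = 8; a(3) = 19; a(4) = 7; a(5) = 6; a(6) = 13; a(7) = 19; a(8) = 12; a(9) = 11; a(10) = 3; a(11) = 14; a(12) = 17; a(13) = 11.
The sequence repeats with period 12.
(1121 - 0) mod 12 = 5, so a(1121) = a(5) = 6.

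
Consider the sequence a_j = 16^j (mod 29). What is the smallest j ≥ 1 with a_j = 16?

Listing terms: a_0 = 1,  a_1 = 16,  a_2 = 24,  a_3 = 7,  a_4 = 25,  a_5 = 23,  a_6 = 20,  a_7 = 1.
The sequence repeats with period 7.
The value 16 first appears (with j ≥ 1) at a_1.

1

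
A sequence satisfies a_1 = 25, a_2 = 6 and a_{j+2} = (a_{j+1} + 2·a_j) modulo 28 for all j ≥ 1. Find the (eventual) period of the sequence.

Computing terms: a_1 = 25; a_2 = 6; a_3 = 0; a_4 = 12; a_5 = 12; a_6 = 8; a_7 = 4; a_8 = 20; a_9 = 0; a_{10} = 12.
Since (a_9, a_{10}) = (a_3, a_4) = (0, 12) (two consecutive terms determine the rest), the sequence is eventually periodic: after a pre-period of length 2 it cycles with period 6.

6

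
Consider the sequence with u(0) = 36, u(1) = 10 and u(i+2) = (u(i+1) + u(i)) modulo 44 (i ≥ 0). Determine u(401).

u(0) = 36, u(1) = 10, u(2) = 2, u(3) = 12, u(4) = 14, u(5) = 26, u(6) = 40, u(7) = 22, u(8) = 18, u(9) = 40, u(10) = 14, u(11) = 10, u(12) = 24, u(13) = 34, u(14) = 14, u(15) = 4, u(16) = 18, u(17) = 22, u(18) = 40, u(19) = 18, u(20) = 14, u(21) = 32, u(22) = 2, u(23) = 34, u(24) = 36, u(25) = 26, u(26) = 18, u(27) = 0, u(28) = 18, u(29) = 18, u(30) = 36, u(31) = 10.
Since (u(30), u(31)) = (u(0), u(1)) = (36, 10) (two consecutive terms determine the rest), the sequence is periodic with period 30.
So u(401) = u(0 + ((401-0) mod 30)) = u(11) = 10.

10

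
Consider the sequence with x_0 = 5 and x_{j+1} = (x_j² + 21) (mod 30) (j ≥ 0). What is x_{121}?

Listing terms: x_0 = 5; x_1 = 16; x_2 = 7; x_3 = 10; x_4 = 1; x_5 = 22; x_6 = 25; x_7 = 16.
Since x_7 = x_1 = 16, the sequence is eventually periodic: after a pre-period of length 1 it cycles with period 6.
For j ≥ 1, x_j depends only on (j - 1) mod 6. (121 - 1) mod 6 = 0, so x_{121} = x_1 = 16.

16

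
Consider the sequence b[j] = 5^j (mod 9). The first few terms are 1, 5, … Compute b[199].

Computing terms: b[0] = 1; b[1] = 5; b[2] = 7; b[3] = 8; b[4] = 4; b[5] = 2; b[6] = 1.
Since b[6] = b[0] = 1, the sequence is periodic with period 6.
(199 - 0) mod 6 = 1, so b[199] = b[1] = 5.

5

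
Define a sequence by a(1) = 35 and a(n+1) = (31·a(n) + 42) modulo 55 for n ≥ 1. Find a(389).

11

We have a(1) = 35; a(2) = 27; a(3) = 54; a(4) = 11; a(5) = 53; a(6) = 35.
Since a(6) = a(1) = 35, the sequence is periodic with period 5.
So a(389) = a(1 + ((389-1) mod 5)) = a(4) = 11.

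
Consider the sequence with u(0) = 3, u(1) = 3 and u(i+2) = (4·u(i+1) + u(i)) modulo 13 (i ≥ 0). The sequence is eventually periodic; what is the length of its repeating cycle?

We have u(0) = 3,  u(1) = 3,  u(2) = 2,  u(3) = 11,  u(4) = 7,  u(5) = 0,  u(6) = 7,  u(7) = 2,  u(8) = 2,  u(9) = 10,  u(10) = 3,  u(11) = 9,  u(12) = 0,  u(13) = 9,  u(14) = 10,  u(15) = 10,  u(16) = 11,  u(17) = 2,  u(18) = 6,  u(19) = 0,  u(20) = 6,  u(21) = 11,  u(22) = 11,  u(23) = 3,  u(24) = 10,  u(25) = 4,  u(26) = 0,  u(27) = 4,  u(28) = 3,  u(29) = 3.
Since (u(28), u(29)) = (u(0), u(1)) = (3, 3) (two consecutive terms determine the rest), the sequence is periodic with period 28.

28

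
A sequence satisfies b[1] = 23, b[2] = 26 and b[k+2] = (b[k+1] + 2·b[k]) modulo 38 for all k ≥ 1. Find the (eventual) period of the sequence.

We have b[1] = 23; b[2] = 26; b[3] = 34; b[4] = 10; b[5] = 2; b[6] = 22; b[7] = 26; b[8] = 32; b[9] = 8; b[10] = 34; b[11] = 12; b[12] = 4; b[13] = 28; b[14] = 36; b[15] = 16; b[16] = 12; b[17] = 6; b[18] = 30; b[19] = 4; b[20] = 26; b[21] = 34.
Since (b[20], b[21]) = (b[2], b[3]) = (26, 34) (two consecutive terms determine the rest), the sequence is eventually periodic: after a pre-period of length 1 it cycles with period 18.

18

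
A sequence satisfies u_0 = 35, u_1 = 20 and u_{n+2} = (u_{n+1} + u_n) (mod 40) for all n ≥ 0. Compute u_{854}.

Listing terms: u_0 = 35; u_1 = 20; u_2 = 15; u_3 = 35; u_4 = 10; u_5 = 5; u_6 = 15; u_7 = 20; u_8 = 35; u_9 = 15; u_{10} = 10; u_{11} = 25; u_{12} = 35; u_{13} = 20.
Since (u_{12}, u_{13}) = (u_0, u_1) = (35, 20) (two consecutive terms determine the rest), the sequence is periodic with period 12.
So u_{854} = u_{0 + ((854-0) mod 12)} = u_2 = 15.

15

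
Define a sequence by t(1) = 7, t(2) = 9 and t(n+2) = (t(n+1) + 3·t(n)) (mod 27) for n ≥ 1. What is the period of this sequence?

3

We have t(1) = 7,  t(2) = 9,  t(3) = 3,  t(4) = 3,  t(5) = 12,  t(6) = 21,  t(7) = 3,  t(8) = 12.
Since (t(7), t(8)) = (t(4), t(5)) = (3, 12) (two consecutive terms determine the rest), the sequence is eventually periodic: after a pre-period of length 3 it cycles with period 3.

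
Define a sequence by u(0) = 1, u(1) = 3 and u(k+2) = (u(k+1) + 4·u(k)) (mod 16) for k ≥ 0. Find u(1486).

Listing terms: u(0) = 1; u(1) = 3; u(2) = 7; u(3) = 3; u(4) = 15; u(5) = 11; u(6) = 7; u(7) = 3.
Since (u(6), u(7)) = (u(2), u(3)) = (7, 3) (two consecutive terms determine the rest), the sequence is eventually periodic: after a pre-period of length 2 it cycles with period 4.
For k ≥ 2, u(k) depends only on (k - 2) mod 4. (1486 - 2) mod 4 = 0, so u(1486) = u(2) = 7.

7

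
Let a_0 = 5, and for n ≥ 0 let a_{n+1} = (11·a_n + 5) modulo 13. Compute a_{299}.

We have a_0 = 5,  a_1 = 8,  a_2 = 2,  a_3 = 1,  a_4 = 3,  a_5 = 12,  a_6 = 7,  a_7 = 4,  a_8 = 10,  a_9 = 11,  a_{10} = 9,  a_{11} = 0,  a_{12} = 5.
The sequence repeats with period 12.
So a_{299} = a_{0 + ((299-0) mod 12)} = a_{11} = 0.

0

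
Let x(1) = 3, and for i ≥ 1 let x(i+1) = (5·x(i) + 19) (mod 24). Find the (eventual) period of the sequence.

8

We have x(1) = 3, x(2) = 10, x(3) = 21, x(4) = 4, x(5) = 15, x(6) = 22, x(7) = 9, x(8) = 16, x(9) = 3.
Since x(9) = x(1) = 3, the sequence is periodic with period 8.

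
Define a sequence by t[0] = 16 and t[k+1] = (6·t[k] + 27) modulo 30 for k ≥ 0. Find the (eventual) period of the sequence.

5

t[0] = 16; t[1] = 3; t[2] = 15; t[3] = 27; t[4] = 9; t[5] = 21; t[6] = 3.
Since t[6] = t[1] = 3, the sequence is eventually periodic: after a pre-period of length 1 it cycles with period 5.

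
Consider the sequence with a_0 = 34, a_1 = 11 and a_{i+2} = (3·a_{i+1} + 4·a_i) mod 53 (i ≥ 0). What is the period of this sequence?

a_0 = 34; a_1 = 11; a_2 = 10; a_3 = 21; a_4 = 50; a_5 = 22; a_6 = 1; a_7 = 38; a_8 = 12; a_9 = 29; a_{10} = 29; a_{11} = 44; a_{12} = 36; a_{13} = 19; a_{14} = 42; a_{15} = 43; a_{16} = 32; a_{17} = 3; a_{18} = 31; a_{19} = 52; a_{20} = 15; a_{21} = 41; a_{22} = 24; a_{23} = 24; a_{24} = 9; a_{25} = 17; a_{26} = 34; a_{27} = 11.
Since (a_{26}, a_{27}) = (a_0, a_1) = (34, 11) (two consecutive terms determine the rest), the sequence is periodic with period 26.

26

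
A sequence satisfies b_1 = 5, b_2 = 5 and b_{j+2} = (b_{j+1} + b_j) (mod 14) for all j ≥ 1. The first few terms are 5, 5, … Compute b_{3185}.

Listing terms: b_1 = 5, b_2 = 5, b_3 = 10, b_4 = 1, b_5 = 11, b_6 = 12, b_7 = 9, b_8 = 7, b_9 = 2, b_{10} = 9, b_{11} = 11, b_{12} = 6, b_{13} = 3, b_{14} = 9, b_{15} = 12, b_{16} = 7, b_{17} = 5, b_{18} = 12, b_{19} = 3, b_{20} = 1, b_{21} = 4, b_{22} = 5, b_{23} = 9, b_{24} = 0, b_{25} = 9, b_{26} = 9, b_{27} = 4, b_{28} = 13, b_{29} = 3, b_{30} = 2, b_{31} = 5, b_{32} = 7, b_{33} = 12, b_{34} = 5, b_{35} = 3, b_{36} = 8, b_{37} = 11, b_{38} = 5, b_{39} = 2, b_{40} = 7, b_{41} = 9, b_{42} = 2, b_{43} = 11, b_{44} = 13, b_{45} = 10, b_{46} = 9, b_{47} = 5, b_{48} = 0, b_{49} = 5, b_{50} = 5.
The sequence repeats with period 48.
(3185 - 1) mod 48 = 16, so b_{3185} = b_{17} = 5.

5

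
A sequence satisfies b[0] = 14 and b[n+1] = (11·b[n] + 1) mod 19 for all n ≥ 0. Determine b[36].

We have b[0] = 14, b[1] = 3, b[2] = 15, b[3] = 14.
The sequence repeats with period 3.
So b[36] = b[0 + ((36-0) mod 3)] = b[0] = 14.

14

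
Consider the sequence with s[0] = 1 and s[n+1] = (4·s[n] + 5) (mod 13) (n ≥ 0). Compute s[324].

Listing terms: s[0] = 1; s[1] = 9; s[2] = 2; s[3] = 0; s[4] = 5; s[5] = 12; s[6] = 1.
Since s[6] = s[0] = 1, the sequence is periodic with period 6.
So s[324] = s[0 + ((324-0) mod 6)] = s[0] = 1.

1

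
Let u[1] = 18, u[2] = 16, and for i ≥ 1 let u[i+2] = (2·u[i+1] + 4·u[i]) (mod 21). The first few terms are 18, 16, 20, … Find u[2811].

u[1] = 18; u[2] = 16; u[3] = 20; u[4] = 20; u[5] = 15; u[6] = 5; u[7] = 7; u[8] = 13; u[9] = 12; u[10] = 13; u[11] = 11; u[12] = 11; u[13] = 3; u[14] = 8; u[15] = 7; u[16] = 4; u[17] = 15; u[18] = 4; u[19] = 5; u[20] = 5; u[21] = 9; u[22] = 17; u[23] = 7; u[24] = 19; u[25] = 3; u[26] = 19; u[27] = 8; u[28] = 8; u[29] = 6; u[30] = 2; u[31] = 7; u[32] = 1; u[33] = 9; u[34] = 1; u[35] = 17; u[36] = 17; u[37] = 18; u[38] = 20; u[39] = 7; u[40] = 10; u[41] = 6; u[42] = 10; u[43] = 2; u[44] = 2; u[45] = 12; u[46] = 11; u[47] = 7; u[48] = 16; u[49] = 18; u[50] = 16.
Since (u[49], u[50]) = (u[1], u[2]) = (18, 16) (two consecutive terms determine the rest), the sequence is periodic with period 48.
(2811 - 1) mod 48 = 26, so u[2811] = u[27] = 8.

8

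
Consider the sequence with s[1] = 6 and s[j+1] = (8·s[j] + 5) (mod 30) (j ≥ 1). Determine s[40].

Computing terms: s[1] = 6, s[2] = 23, s[3] = 9, s[4] = 17, s[5] = 21, s[6] = 23.
Since s[6] = s[2] = 23, the sequence is eventually periodic: after a pre-period of length 1 it cycles with period 4.
For j ≥ 2, s[j] depends only on (j - 2) mod 4. (40 - 2) mod 4 = 2, so s[40] = s[4] = 17.

17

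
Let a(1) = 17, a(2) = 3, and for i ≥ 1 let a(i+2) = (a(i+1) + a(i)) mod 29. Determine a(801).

Listing terms: a(1) = 17, a(2) = 3, a(3) = 20, a(4) = 23, a(5) = 14, a(6) = 8, a(7) = 22, a(8) = 1, a(9) = 23, a(10) = 24, a(11) = 18, a(12) = 13, a(13) = 2, a(14) = 15, a(15) = 17, a(16) = 3.
The sequence repeats with period 14.
So a(801) = a(1 + ((801-1) mod 14)) = a(3) = 20.

20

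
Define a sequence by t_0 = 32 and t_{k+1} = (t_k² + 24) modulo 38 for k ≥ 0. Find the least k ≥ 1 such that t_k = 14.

We have t_0 = 32, t_1 = 22, t_2 = 14, t_3 = 30, t_4 = 12, t_5 = 16, t_6 = 14.
Since t_6 = t_2 = 14, the sequence is eventually periodic: after a pre-period of length 2 it cycles with period 4.
The value 14 first appears (with k ≥ 1) at t_2.

2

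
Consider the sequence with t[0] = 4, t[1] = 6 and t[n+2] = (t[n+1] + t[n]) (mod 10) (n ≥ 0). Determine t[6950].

6

Listing terms: t[0] = 4; t[1] = 6; t[2] = 0; t[3] = 6; t[4] = 6; t[5] = 2; t[6] = 8; t[7] = 0; t[8] = 8; t[9] = 8; t[10] = 6; t[11] = 4; t[12] = 0; t[13] = 4; t[14] = 4; t[15] = 8; t[16] = 2; t[17] = 0; t[18] = 2; t[19] = 2; t[20] = 4; t[21] = 6.
The sequence repeats with period 20.
So t[6950] = t[0 + ((6950-0) mod 20)] = t[10] = 6.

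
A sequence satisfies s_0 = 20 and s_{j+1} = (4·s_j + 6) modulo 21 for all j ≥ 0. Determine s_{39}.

s_0 = 20,  s_1 = 2,  s_2 = 14,  s_3 = 20.
Since s_3 = s_0 = 20, the sequence is periodic with period 3.
(39 - 0) mod 3 = 0, so s_{39} = s_0 = 20.

20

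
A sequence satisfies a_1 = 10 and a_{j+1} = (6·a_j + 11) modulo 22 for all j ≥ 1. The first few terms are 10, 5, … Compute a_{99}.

7

We have a_1 = 10,  a_2 = 5,  a_3 = 19,  a_4 = 15,  a_5 = 13,  a_6 = 1,  a_7 = 17,  a_8 = 3,  a_9 = 7,  a_{10} = 9,  a_{11} = 21,  a_{12} = 5.
Since a_{12} = a_2 = 5, the sequence is eventually periodic: after a pre-period of length 1 it cycles with period 10.
For j ≥ 2, a_j depends only on (j - 2) mod 10. (99 - 2) mod 10 = 7, so a_{99} = a_9 = 7.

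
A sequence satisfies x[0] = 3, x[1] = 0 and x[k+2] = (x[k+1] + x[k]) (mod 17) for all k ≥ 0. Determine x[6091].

Listing terms: x[0] = 3,  x[1] = 0,  x[2] = 3,  x[3] = 3,  x[4] = 6,  x[5] = 9,  x[6] = 15,  x[7] = 7,  x[8] = 5,  x[9] = 12,  x[10] = 0,  x[11] = 12,  x[12] = 12,  x[13] = 7,  x[14] = 2,  x[15] = 9,  x[16] = 11,  x[17] = 3,  x[18] = 14,  x[19] = 0,  x[20] = 14,  x[21] = 14,  x[22] = 11,  x[23] = 8,  x[24] = 2,  x[25] = 10,  x[26] = 12,  x[27] = 5,  x[28] = 0,  x[29] = 5,  x[30] = 5,  x[31] = 10,  x[32] = 15,  x[33] = 8,  x[34] = 6,  x[35] = 14,  x[36] = 3,  x[37] = 0.
Since (x[36], x[37]) = (x[0], x[1]) = (3, 0) (two consecutive terms determine the rest), the sequence is periodic with period 36.
So x[6091] = x[0 + ((6091-0) mod 36)] = x[7] = 7.

7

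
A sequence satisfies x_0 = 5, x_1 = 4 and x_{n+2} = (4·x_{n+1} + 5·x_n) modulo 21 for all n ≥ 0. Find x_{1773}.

We have x_0 = 5; x_1 = 4; x_2 = 20; x_3 = 16; x_4 = 17; x_5 = 1; x_6 = 5; x_7 = 4.
The sequence repeats with period 6.
(1773 - 0) mod 6 = 3, so x_{1773} = x_3 = 16.

16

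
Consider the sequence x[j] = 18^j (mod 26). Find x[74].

12

We have x[1] = 18,  x[2] = 12,  x[3] = 8,  x[4] = 14,  x[5] = 18.
The sequence repeats with period 4.
(74 - 1) mod 4 = 1, so x[74] = x[2] = 12.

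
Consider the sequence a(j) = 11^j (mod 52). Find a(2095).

We have a(0) = 1,  a(1) = 11,  a(2) = 17,  a(3) = 31,  a(4) = 29,  a(5) = 7,  a(6) = 25,  a(7) = 15,  a(8) = 9,  a(9) = 47,  a(10) = 49,  a(11) = 19,  a(12) = 1.
Since a(12) = a(0) = 1, the sequence is periodic with period 12.
So a(2095) = a(0 + ((2095-0) mod 12)) = a(7) = 15.

15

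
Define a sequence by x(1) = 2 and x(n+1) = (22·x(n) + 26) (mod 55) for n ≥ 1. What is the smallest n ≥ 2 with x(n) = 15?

2

We have x(1) = 2; x(2) = 15; x(3) = 26; x(4) = 48; x(5) = 37; x(6) = 15.
Since x(6) = x(2) = 15, the sequence is eventually periodic: after a pre-period of length 1 it cycles with period 4.
The value 15 first appears (with n ≥ 2) at x(2).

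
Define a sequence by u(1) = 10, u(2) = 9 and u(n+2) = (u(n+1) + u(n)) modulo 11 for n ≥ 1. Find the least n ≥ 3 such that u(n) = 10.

u(1) = 10; u(2) = 9; u(3) = 8; u(4) = 6; u(5) = 3; u(6) = 9; u(7) = 1; u(8) = 10; u(9) = 0; u(10) = 10; u(11) = 10; u(12) = 9.
Since (u(11), u(12)) = (u(1), u(2)) = (10, 9) (two consecutive terms determine the rest), the sequence is periodic with period 10.
The value 10 first appears (with n ≥ 3) at u(8).

8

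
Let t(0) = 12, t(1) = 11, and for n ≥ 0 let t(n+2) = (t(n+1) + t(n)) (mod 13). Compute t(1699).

0

We have t(0) = 12,  t(1) = 11,  t(2) = 10,  t(3) = 8,  t(4) = 5,  t(5) = 0,  t(6) = 5,  t(7) = 5,  t(8) = 10,  t(9) = 2,  t(10) = 12,  t(11) = 1,  t(12) = 0,  t(13) = 1,  t(14) = 1,  t(15) = 2,  t(16) = 3,  t(17) = 5,  t(18) = 8,  t(19) = 0,  t(20) = 8,  t(21) = 8,  t(22) = 3,  t(23) = 11,  t(24) = 1,  t(25) = 12,  t(26) = 0,  t(27) = 12,  t(28) = 12,  t(29) = 11.
Since (t(28), t(29)) = (t(0), t(1)) = (12, 11) (two consecutive terms determine the rest), the sequence is periodic with period 28.
(1699 - 0) mod 28 = 19, so t(1699) = t(19) = 0.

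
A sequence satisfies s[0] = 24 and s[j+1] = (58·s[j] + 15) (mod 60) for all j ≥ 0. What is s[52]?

Listing terms: s[0] = 24, s[1] = 27, s[2] = 21, s[3] = 33, s[4] = 9, s[5] = 57, s[6] = 21.
Since s[6] = s[2] = 21, the sequence is eventually periodic: after a pre-period of length 2 it cycles with period 4.
For j ≥ 2, s[j] depends only on (j - 2) mod 4. (52 - 2) mod 4 = 2, so s[52] = s[4] = 9.

9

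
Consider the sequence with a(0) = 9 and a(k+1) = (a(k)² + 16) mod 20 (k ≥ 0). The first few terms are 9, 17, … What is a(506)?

Listing terms: a(0) = 9, a(1) = 17, a(2) = 5, a(3) = 1, a(4) = 17.
Since a(4) = a(1) = 17, the sequence is eventually periodic: after a pre-period of length 1 it cycles with period 3.
For k ≥ 1, a(k) depends only on (k - 1) mod 3. (506 - 1) mod 3 = 1, so a(506) = a(2) = 5.

5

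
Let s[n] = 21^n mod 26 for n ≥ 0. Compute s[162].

25

Computing terms: s[0] = 1,  s[1] = 21,  s[2] = 25,  s[3] = 5,  s[4] = 1.
Since s[4] = s[0] = 1, the sequence is periodic with period 4.
So s[162] = s[0 + ((162-0) mod 4)] = s[2] = 25.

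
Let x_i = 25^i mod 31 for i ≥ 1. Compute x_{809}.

x_1 = 25; x_2 = 5; x_3 = 1; x_4 = 25.
The sequence repeats with period 3.
So x_{809} = x_{1 + ((809-1) mod 3)} = x_2 = 5.

5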